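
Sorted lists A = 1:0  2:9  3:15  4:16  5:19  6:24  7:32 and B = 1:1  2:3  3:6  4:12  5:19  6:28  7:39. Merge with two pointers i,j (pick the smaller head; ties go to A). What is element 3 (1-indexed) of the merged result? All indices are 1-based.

merged[3] = 3

[i=1,j=1] A[i]=0<=B[j]=1 take 0 → i++
[i=2,j=1] A[i]=9>B[j]=1 take 1 → j++
[i=2,j=2] A[i]=9>B[j]=3 take 3 → j++
[i=2,j=3] A[i]=9>B[j]=6 take 6 → j++
[i=2,j=4] A[i]=9<=B[j]=12 take 9 → i++
[i=3,j=4] A[i]=15>B[j]=12 take 12 → j++
[i=3,j=5] A[i]=15<=B[j]=19 take 15 → i++
[i=4,j=5] A[i]=16<=B[j]=19 take 16 → i++
[i=5,j=5] A[i]=19<=B[j]=19 take 19 → i++
[i=6,j=5] A[i]=24>B[j]=19 take 19 → j++
[i=6,j=6] A[i]=24<=B[j]=28 take 24 → i++
[i=7,j=6] A[i]=32>B[j]=28 take 28 → j++
[i=7,j=7] A[i]=32<=B[j]=39 take 32 → i++
[i=8,j=7] A done, take B[j]=39 → j++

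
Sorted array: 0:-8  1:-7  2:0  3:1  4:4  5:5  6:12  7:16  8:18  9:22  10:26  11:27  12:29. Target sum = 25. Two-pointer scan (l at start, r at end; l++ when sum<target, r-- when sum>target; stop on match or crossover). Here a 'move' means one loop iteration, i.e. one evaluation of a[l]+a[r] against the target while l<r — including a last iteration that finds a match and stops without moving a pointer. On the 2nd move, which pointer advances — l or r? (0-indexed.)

l=0 r=12: -8+29=21 <25, l++
l=1 r=12: -7+29=22 <25, l++

l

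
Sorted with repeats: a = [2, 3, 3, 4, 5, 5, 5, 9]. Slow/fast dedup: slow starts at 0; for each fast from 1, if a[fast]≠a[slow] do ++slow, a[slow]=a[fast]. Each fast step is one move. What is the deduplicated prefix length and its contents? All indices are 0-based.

(s=0,f=1) a[fast]=3≠a[slow]=2 write a[1]=3 → slow++,fast++
(s=1,f=2) a[fast]=3=a[slow] dup → fast++
(s=1,f=3) a[fast]=4≠a[slow]=3 write a[2]=4 → slow++,fast++
(s=2,f=4) a[fast]=5≠a[slow]=4 write a[3]=5 → slow++,fast++
(s=3,f=5) a[fast]=5=a[slow] dup → fast++
(s=3,f=6) a[fast]=5=a[slow] dup → fast++
(s=3,f=7) a[fast]=9≠a[slow]=5 write a[4]=9 → slow++,fast++

length 5; prefix = [2, 3, 4, 5, 9]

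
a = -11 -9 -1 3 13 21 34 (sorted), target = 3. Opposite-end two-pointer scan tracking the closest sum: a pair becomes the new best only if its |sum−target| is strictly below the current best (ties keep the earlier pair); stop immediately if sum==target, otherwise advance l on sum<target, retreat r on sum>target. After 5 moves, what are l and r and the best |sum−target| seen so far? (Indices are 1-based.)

l=1 r=7: -11+34=23 d=20 *, r--
l=1 r=6: -11+21=10 d=7 *, r--
l=1 r=5: -11+13=2 d=1 *, l++
l=2 r=5: -9+13=4 d=1, r--
l=2 r=4: -9+3=-6 d=9, l++

l=3, r=4, best |Δ|=1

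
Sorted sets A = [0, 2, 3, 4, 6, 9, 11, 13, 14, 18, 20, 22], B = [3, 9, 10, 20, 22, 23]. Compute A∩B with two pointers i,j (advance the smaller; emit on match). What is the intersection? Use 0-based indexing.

[i=0,j=0] 0<3 → i++
[i=1,j=0] 2<3 → i++
[i=2,j=0] 3==3 emit → i++,j++
[i=3,j=1] 4<9 → i++
[i=4,j=1] 6<9 → i++
[i=5,j=1] 9==9 emit → i++,j++
[i=6,j=2] 11>10 → j++
[i=6,j=3] 11<20 → i++
[i=7,j=3] 13<20 → i++
[i=8,j=3] 14<20 → i++
[i=9,j=3] 18<20 → i++
[i=10,j=3] 20==20 emit → i++,j++
[i=11,j=4] 22==22 emit → i++,j++

intersection = [3, 9, 20, 22]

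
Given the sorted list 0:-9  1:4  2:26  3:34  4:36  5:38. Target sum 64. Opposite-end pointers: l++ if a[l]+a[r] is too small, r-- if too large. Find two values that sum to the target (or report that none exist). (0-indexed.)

l=0 r=5: -9+38=29 <64, l++
l=1 r=5: 4+38=42 <64, l++
l=2 r=5: 26+38=64, found

(26, 38)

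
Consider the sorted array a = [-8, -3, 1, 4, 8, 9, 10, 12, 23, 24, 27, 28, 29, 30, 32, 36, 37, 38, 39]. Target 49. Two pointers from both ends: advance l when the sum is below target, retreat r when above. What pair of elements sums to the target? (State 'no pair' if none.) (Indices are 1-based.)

l=1 r=19: -8+39=31 <49, l++
l=2 r=19: -3+39=36 <49, l++
l=3 r=19: 1+39=40 <49, l++
l=4 r=19: 4+39=43 <49, l++
l=5 r=19: 8+39=47 <49, l++
l=6 r=19: 9+39=48 <49, l++
l=7 r=19: 10+39=49, found

(10, 39)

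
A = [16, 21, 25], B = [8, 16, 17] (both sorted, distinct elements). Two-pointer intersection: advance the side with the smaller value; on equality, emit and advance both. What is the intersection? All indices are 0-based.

intersection = [16]

i=0 j=0: 16>8, j++
i=0 j=1: 16==16 emit, i++,j++
i=1 j=2: 21>17, j++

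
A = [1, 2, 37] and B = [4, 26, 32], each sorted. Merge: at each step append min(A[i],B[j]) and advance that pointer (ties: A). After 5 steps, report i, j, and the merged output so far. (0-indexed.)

i=0 j=0: A[i]=1<=B[j]=4 take 1, i++
i=1 j=0: A[i]=2<=B[j]=4 take 2, i++
i=2 j=0: A[i]=37>B[j]=4 take 4, j++
i=2 j=1: A[i]=37>B[j]=26 take 26, j++
i=2 j=2: A[i]=37>B[j]=32 take 32, j++

i=2, j=3, merged so far=[1, 2, 4, 26, 32]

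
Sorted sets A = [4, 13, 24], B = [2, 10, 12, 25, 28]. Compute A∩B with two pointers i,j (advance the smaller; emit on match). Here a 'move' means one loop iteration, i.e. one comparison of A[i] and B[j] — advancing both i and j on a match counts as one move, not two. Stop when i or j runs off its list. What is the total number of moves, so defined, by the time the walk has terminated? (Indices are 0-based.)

i=0 j=0: 4>2, j++
i=0 j=1: 4<10, i++
i=1 j=1: 13>10, j++
i=1 j=2: 13>12, j++
i=1 j=3: 13<25, i++
i=2 j=3: 24<25, i++

6 moves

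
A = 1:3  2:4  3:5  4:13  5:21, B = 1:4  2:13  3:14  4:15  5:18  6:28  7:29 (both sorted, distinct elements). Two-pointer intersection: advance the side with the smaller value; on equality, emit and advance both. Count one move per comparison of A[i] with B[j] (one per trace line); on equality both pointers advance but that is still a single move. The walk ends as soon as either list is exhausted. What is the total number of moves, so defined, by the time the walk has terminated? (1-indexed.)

[i=1,j=1] 3<4 → i++
[i=2,j=1] 4==4 emit → i++,j++
[i=3,j=2] 5<13 → i++
[i=4,j=2] 13==13 emit → i++,j++
[i=5,j=3] 21>14 → j++
[i=5,j=4] 21>15 → j++
[i=5,j=5] 21>18 → j++
[i=5,j=6] 21<28 → i++

8 moves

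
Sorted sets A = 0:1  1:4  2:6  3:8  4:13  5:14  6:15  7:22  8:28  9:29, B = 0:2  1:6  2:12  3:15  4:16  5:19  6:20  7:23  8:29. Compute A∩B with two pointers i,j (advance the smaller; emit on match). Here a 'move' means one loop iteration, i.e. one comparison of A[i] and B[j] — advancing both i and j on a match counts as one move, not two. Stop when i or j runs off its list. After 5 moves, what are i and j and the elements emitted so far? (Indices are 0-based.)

i=0 j=0: 1<2, i++
i=1 j=0: 4>2, j++
i=1 j=1: 4<6, i++
i=2 j=1: 6==6 emit, i++,j++
i=3 j=2: 8<12, i++

i=4, j=2, emitted=[6]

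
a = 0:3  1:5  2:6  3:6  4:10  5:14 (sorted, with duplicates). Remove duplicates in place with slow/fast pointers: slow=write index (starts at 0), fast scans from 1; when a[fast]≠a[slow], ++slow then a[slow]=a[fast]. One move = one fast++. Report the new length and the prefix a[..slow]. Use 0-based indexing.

(s=0,f=1) a[fast]=5≠a[slow]=3 write a[1]=5 → slow++,fast++
(s=1,f=2) a[fast]=6≠a[slow]=5 write a[2]=6 → slow++,fast++
(s=2,f=3) a[fast]=6=a[slow] dup → fast++
(s=2,f=4) a[fast]=10≠a[slow]=6 write a[3]=10 → slow++,fast++
(s=3,f=5) a[fast]=14≠a[slow]=10 write a[4]=14 → slow++,fast++

length 5; prefix = [3, 5, 6, 10, 14]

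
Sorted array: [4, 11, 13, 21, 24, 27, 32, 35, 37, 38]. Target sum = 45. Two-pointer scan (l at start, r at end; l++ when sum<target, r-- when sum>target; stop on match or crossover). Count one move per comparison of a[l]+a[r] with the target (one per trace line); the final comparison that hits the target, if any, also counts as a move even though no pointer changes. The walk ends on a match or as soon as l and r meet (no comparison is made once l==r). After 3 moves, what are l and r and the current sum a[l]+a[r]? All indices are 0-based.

l=1, r=7, sum=46

l=0 r=9: 4+38=42 <45, l++
l=1 r=9: 11+38=49 >45, r--
l=1 r=8: 11+37=48 >45, r--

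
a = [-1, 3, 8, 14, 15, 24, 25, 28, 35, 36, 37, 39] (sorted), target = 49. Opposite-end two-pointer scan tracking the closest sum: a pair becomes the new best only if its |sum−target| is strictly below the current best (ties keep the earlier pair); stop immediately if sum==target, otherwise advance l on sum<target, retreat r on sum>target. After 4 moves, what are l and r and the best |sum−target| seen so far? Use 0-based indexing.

l=3, r=10, best |Δ|=2

l=0 r=11: -1+39=38 d=11 *, l++
l=1 r=11: 3+39=42 d=7 *, l++
l=2 r=11: 8+39=47 d=2 *, l++
l=3 r=11: 14+39=53 d=4, r--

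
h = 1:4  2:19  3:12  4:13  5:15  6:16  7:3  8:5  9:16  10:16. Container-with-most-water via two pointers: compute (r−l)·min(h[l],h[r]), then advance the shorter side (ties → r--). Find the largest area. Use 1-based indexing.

max area = 128

[1,10] min(4,16)*9=36 best=36 * → l++
[2,10] min(19,16)*8=128 best=128 * → r--
[2,9] min(19,16)*7=112 best=128 → r--
[2,8] min(19,5)*6=30 best=128 → r--
[2,7] min(19,3)*5=15 best=128 → r--
[2,6] min(19,16)*4=64 best=128 → r--
[2,5] min(19,15)*3=45 best=128 → r--
[2,4] min(19,13)*2=26 best=128 → r--
[2,3] min(19,12)*1=12 best=128 → r--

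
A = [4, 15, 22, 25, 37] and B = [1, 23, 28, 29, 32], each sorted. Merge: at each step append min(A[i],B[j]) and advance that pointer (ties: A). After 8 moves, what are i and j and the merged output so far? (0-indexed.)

[i=0,j=0] A[i]=4>B[j]=1 take 1 → j++
[i=0,j=1] A[i]=4<=B[j]=23 take 4 → i++
[i=1,j=1] A[i]=15<=B[j]=23 take 15 → i++
[i=2,j=1] A[i]=22<=B[j]=23 take 22 → i++
[i=3,j=1] A[i]=25>B[j]=23 take 23 → j++
[i=3,j=2] A[i]=25<=B[j]=28 take 25 → i++
[i=4,j=2] A[i]=37>B[j]=28 take 28 → j++
[i=4,j=3] A[i]=37>B[j]=29 take 29 → j++

i=4, j=4, merged so far=[1, 4, 15, 22, 23, 25, 28, 29]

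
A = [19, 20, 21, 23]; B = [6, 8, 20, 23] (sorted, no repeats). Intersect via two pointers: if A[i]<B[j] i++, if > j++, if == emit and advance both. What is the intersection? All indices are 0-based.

intersection = [20, 23]

[i=0,j=0] 19>6 → j++
[i=0,j=1] 19>8 → j++
[i=0,j=2] 19<20 → i++
[i=1,j=2] 20==20 emit → i++,j++
[i=2,j=3] 21<23 → i++
[i=3,j=3] 23==23 emit → i++,j++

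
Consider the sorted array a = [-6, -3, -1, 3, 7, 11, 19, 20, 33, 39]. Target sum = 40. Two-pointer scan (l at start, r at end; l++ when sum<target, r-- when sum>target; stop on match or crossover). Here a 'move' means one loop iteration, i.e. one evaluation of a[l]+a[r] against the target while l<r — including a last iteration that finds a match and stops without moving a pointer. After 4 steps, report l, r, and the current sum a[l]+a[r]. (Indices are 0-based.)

[0,9] -6+39=33 <40 → l++
[1,9] -3+39=36 <40 → l++
[2,9] -1+39=38 <40 → l++
[3,9] 3+39=42 >40 → r--

l=3, r=8, sum=36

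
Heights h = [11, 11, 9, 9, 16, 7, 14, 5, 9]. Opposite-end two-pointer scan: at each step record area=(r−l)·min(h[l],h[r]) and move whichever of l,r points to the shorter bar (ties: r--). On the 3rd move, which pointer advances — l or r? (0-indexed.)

l

l=0 r=8: min(11,9)*8=72 best=72 *, r--
l=0 r=7: min(11,5)*7=35 best=72, r--
l=0 r=6: min(11,14)*6=66 best=72, l++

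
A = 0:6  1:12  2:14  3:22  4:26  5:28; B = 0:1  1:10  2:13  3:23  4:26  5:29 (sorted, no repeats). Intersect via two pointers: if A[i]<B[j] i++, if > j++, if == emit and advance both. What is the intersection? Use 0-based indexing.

[i=0,j=0] 6>1 → j++
[i=0,j=1] 6<10 → i++
[i=1,j=1] 12>10 → j++
[i=1,j=2] 12<13 → i++
[i=2,j=2] 14>13 → j++
[i=2,j=3] 14<23 → i++
[i=3,j=3] 22<23 → i++
[i=4,j=3] 26>23 → j++
[i=4,j=4] 26==26 emit → i++,j++
[i=5,j=5] 28<29 → i++

intersection = [26]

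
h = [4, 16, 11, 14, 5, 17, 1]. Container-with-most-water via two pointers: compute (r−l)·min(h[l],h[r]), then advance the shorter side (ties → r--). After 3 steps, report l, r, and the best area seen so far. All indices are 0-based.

l=2, r=5, best area=64

l=0 r=6: min(4,1)*6=6 best=6 *, r--
l=0 r=5: min(4,17)*5=20 best=20 *, l++
l=1 r=5: min(16,17)*4=64 best=64 *, l++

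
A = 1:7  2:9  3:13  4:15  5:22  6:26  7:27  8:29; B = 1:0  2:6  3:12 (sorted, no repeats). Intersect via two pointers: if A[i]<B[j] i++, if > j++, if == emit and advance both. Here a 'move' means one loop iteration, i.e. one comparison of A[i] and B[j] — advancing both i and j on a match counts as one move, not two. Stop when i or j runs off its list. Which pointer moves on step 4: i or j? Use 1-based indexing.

i

i=1 j=1: 7>0, j++
i=1 j=2: 7>6, j++
i=1 j=3: 7<12, i++
i=2 j=3: 9<12, i++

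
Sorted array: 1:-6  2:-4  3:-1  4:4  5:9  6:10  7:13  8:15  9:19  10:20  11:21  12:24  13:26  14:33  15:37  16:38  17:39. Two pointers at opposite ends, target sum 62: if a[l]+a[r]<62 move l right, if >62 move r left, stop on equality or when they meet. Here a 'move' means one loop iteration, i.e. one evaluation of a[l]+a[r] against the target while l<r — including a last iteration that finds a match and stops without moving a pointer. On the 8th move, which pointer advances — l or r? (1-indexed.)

l

l=1 r=17: -6+39=33 <62, l++
l=2 r=17: -4+39=35 <62, l++
l=3 r=17: -1+39=38 <62, l++
l=4 r=17: 4+39=43 <62, l++
l=5 r=17: 9+39=48 <62, l++
l=6 r=17: 10+39=49 <62, l++
l=7 r=17: 13+39=52 <62, l++
l=8 r=17: 15+39=54 <62, l++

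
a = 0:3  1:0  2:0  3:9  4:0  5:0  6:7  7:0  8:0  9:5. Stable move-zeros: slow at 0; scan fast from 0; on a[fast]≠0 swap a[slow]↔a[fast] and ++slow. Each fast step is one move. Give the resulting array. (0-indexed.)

[3, 9, 7, 5, 0, 0, 0, 0, 0, 0]

slow=0 fast=0: a[fast]=3≠0 swap→a[0]=3, slow++,fast++
slow=1 fast=1: a[fast]=0, fast++
slow=1 fast=2: a[fast]=0, fast++
slow=1 fast=3: a[fast]=9≠0 swap→a[1]=9, slow++,fast++
slow=2 fast=4: a[fast]=0, fast++
slow=2 fast=5: a[fast]=0, fast++
slow=2 fast=6: a[fast]=7≠0 swap→a[2]=7, slow++,fast++
slow=3 fast=7: a[fast]=0, fast++
slow=3 fast=8: a[fast]=0, fast++
slow=3 fast=9: a[fast]=5≠0 swap→a[3]=5, slow++,fast++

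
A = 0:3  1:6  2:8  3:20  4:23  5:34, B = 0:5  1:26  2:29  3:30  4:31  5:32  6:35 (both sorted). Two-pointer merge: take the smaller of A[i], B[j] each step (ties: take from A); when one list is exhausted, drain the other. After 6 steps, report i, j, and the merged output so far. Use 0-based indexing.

[i=0,j=0] A[i]=3<=B[j]=5 take 3 → i++
[i=1,j=0] A[i]=6>B[j]=5 take 5 → j++
[i=1,j=1] A[i]=6<=B[j]=26 take 6 → i++
[i=2,j=1] A[i]=8<=B[j]=26 take 8 → i++
[i=3,j=1] A[i]=20<=B[j]=26 take 20 → i++
[i=4,j=1] A[i]=23<=B[j]=26 take 23 → i++

i=5, j=1, merged so far=[3, 5, 6, 8, 20, 23]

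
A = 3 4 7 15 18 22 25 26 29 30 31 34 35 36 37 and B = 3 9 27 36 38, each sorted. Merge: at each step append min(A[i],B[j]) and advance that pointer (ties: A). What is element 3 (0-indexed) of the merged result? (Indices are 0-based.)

i=0 j=0: A[i]=3<=B[j]=3 take 3, i++
i=1 j=0: A[i]=4>B[j]=3 take 3, j++
i=1 j=1: A[i]=4<=B[j]=9 take 4, i++
i=2 j=1: A[i]=7<=B[j]=9 take 7, i++
i=3 j=1: A[i]=15>B[j]=9 take 9, j++
i=3 j=2: A[i]=15<=B[j]=27 take 15, i++
i=4 j=2: A[i]=18<=B[j]=27 take 18, i++
i=5 j=2: A[i]=22<=B[j]=27 take 22, i++
i=6 j=2: A[i]=25<=B[j]=27 take 25, i++
i=7 j=2: A[i]=26<=B[j]=27 take 26, i++
i=8 j=2: A[i]=29>B[j]=27 take 27, j++
i=8 j=3: A[i]=29<=B[j]=36 take 29, i++
i=9 j=3: A[i]=30<=B[j]=36 take 30, i++
i=10 j=3: A[i]=31<=B[j]=36 take 31, i++
i=11 j=3: A[i]=34<=B[j]=36 take 34, i++
i=12 j=3: A[i]=35<=B[j]=36 take 35, i++
i=13 j=3: A[i]=36<=B[j]=36 take 36, i++
i=14 j=3: A[i]=37>B[j]=36 take 36, j++
i=14 j=4: A[i]=37<=B[j]=38 take 37, i++
i=15 j=4: A done, take B[j]=38, j++

merged[3] = 7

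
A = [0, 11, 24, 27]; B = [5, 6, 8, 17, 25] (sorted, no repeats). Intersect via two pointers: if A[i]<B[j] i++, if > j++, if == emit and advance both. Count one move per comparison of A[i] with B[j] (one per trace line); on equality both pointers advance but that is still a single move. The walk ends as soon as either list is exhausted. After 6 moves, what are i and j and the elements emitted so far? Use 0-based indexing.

i=0 j=0: 0<5, i++
i=1 j=0: 11>5, j++
i=1 j=1: 11>6, j++
i=1 j=2: 11>8, j++
i=1 j=3: 11<17, i++
i=2 j=3: 24>17, j++

i=2, j=4, emitted=[]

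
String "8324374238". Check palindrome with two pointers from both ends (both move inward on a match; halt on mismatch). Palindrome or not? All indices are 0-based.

not a palindrome (mismatch at 4,5)

[0,9] '8'=='8' → l++,r--
[1,8] '3'=='3' → l++,r--
[2,7] '2'=='2' → l++,r--
[3,6] '4'=='4' → l++,r--
[4,5] '3'!='7' → stop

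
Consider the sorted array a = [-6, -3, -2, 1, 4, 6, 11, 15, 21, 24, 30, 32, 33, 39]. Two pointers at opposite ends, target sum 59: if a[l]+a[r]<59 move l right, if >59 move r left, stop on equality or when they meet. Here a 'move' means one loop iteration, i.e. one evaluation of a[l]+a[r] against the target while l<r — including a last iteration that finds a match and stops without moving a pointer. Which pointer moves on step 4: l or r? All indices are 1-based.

l

l=1 r=14: -6+39=33 <59, l++
l=2 r=14: -3+39=36 <59, l++
l=3 r=14: -2+39=37 <59, l++
l=4 r=14: 1+39=40 <59, l++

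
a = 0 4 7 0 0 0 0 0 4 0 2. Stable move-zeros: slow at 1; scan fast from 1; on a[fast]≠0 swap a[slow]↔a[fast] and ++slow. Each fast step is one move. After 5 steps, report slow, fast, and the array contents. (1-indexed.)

slow=3, fast=6, a=[4, 7, 0, 0, 0, 0, 0, 0, 4, 0, 2]

(s=1,f=1) a[fast]=0 → fast++
(s=1,f=2) a[fast]=4≠0 swap→a[1]=4 → slow++,fast++
(s=2,f=3) a[fast]=7≠0 swap→a[2]=7 → slow++,fast++
(s=3,f=4) a[fast]=0 → fast++
(s=3,f=5) a[fast]=0 → fast++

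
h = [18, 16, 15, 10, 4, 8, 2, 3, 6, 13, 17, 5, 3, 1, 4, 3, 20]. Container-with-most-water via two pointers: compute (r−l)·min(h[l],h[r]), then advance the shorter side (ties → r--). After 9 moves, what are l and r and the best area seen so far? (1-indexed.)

l=10, r=17, best area=288

[1,17] min(18,20)*16=288 best=288 * → l++
[2,17] min(16,20)*15=240 best=288 → l++
[3,17] min(15,20)*14=210 best=288 → l++
[4,17] min(10,20)*13=130 best=288 → l++
[5,17] min(4,20)*12=48 best=288 → l++
[6,17] min(8,20)*11=88 best=288 → l++
[7,17] min(2,20)*10=20 best=288 → l++
[8,17] min(3,20)*9=27 best=288 → l++
[9,17] min(6,20)*8=48 best=288 → l++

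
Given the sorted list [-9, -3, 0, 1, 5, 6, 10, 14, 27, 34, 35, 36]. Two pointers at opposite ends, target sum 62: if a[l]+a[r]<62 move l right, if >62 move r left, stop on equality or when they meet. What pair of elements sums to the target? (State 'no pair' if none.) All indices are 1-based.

(27, 35)

[1,12] -9+36=27 <62 → l++
[2,12] -3+36=33 <62 → l++
[3,12] 0+36=36 <62 → l++
[4,12] 1+36=37 <62 → l++
[5,12] 5+36=41 <62 → l++
[6,12] 6+36=42 <62 → l++
[7,12] 10+36=46 <62 → l++
[8,12] 14+36=50 <62 → l++
[9,12] 27+36=63 >62 → r--
[9,11] 27+35=62 → found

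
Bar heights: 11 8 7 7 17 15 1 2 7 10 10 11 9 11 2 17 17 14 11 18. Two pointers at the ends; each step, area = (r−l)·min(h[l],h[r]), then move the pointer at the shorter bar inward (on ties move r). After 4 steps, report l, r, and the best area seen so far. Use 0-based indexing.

l=0 r=19: min(11,18)*19=209 best=209 *, l++
l=1 r=19: min(8,18)*18=144 best=209, l++
l=2 r=19: min(7,18)*17=119 best=209, l++
l=3 r=19: min(7,18)*16=112 best=209, l++

l=4, r=19, best area=209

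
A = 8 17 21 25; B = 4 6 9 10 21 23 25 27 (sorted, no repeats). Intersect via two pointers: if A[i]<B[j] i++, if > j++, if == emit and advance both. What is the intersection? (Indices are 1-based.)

[i=1,j=1] 8>4 → j++
[i=1,j=2] 8>6 → j++
[i=1,j=3] 8<9 → i++
[i=2,j=3] 17>9 → j++
[i=2,j=4] 17>10 → j++
[i=2,j=5] 17<21 → i++
[i=3,j=5] 21==21 emit → i++,j++
[i=4,j=6] 25>23 → j++
[i=4,j=7] 25==25 emit → i++,j++

intersection = [21, 25]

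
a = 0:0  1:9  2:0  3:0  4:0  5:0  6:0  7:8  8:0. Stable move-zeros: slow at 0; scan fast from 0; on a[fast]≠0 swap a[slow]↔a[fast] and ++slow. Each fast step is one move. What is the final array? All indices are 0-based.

[9, 8, 0, 0, 0, 0, 0, 0, 0]

slow=0 fast=0: a[fast]=0, fast++
slow=0 fast=1: a[fast]=9≠0 swap→a[0]=9, slow++,fast++
slow=1 fast=2: a[fast]=0, fast++
slow=1 fast=3: a[fast]=0, fast++
slow=1 fast=4: a[fast]=0, fast++
slow=1 fast=5: a[fast]=0, fast++
slow=1 fast=6: a[fast]=0, fast++
slow=1 fast=7: a[fast]=8≠0 swap→a[1]=8, slow++,fast++
slow=2 fast=8: a[fast]=0, fast++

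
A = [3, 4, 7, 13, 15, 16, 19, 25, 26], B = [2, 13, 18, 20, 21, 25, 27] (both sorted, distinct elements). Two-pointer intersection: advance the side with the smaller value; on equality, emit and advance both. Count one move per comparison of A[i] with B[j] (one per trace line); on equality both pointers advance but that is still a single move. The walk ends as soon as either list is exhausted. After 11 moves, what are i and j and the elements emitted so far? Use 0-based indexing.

i=7, j=5, emitted=[13]

i=0 j=0: 3>2, j++
i=0 j=1: 3<13, i++
i=1 j=1: 4<13, i++
i=2 j=1: 7<13, i++
i=3 j=1: 13==13 emit, i++,j++
i=4 j=2: 15<18, i++
i=5 j=2: 16<18, i++
i=6 j=2: 19>18, j++
i=6 j=3: 19<20, i++
i=7 j=3: 25>20, j++
i=7 j=4: 25>21, j++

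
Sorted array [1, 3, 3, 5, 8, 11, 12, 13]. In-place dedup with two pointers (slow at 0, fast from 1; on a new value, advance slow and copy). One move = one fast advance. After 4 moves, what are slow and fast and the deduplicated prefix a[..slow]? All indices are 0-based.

slow=0 fast=1: a[fast]=3≠a[slow]=1 write a[1]=3, slow++,fast++
slow=1 fast=2: a[fast]=3=a[slow] dup, fast++
slow=1 fast=3: a[fast]=5≠a[slow]=3 write a[2]=5, slow++,fast++
slow=2 fast=4: a[fast]=8≠a[slow]=5 write a[3]=8, slow++,fast++

slow=3, fast=5, prefix=[1, 3, 5, 8]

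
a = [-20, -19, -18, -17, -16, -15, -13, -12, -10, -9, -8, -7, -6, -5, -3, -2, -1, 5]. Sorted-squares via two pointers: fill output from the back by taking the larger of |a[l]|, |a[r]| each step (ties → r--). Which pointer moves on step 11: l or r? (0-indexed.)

[0,17] |-20|>|5| out[17]=400 → l++
[1,17] |-19|>|5| out[16]=361 → l++
[2,17] |-18|>|5| out[15]=324 → l++
[3,17] |-17|>|5| out[14]=289 → l++
[4,17] |-16|>|5| out[13]=256 → l++
[5,17] |-15|>|5| out[12]=225 → l++
[6,17] |-13|>|5| out[11]=169 → l++
[7,17] |-12|>|5| out[10]=144 → l++
[8,17] |-10|>|5| out[9]=100 → l++
[9,17] |-9|>|5| out[8]=81 → l++
[10,17] |-8|>|5| out[7]=64 → l++

l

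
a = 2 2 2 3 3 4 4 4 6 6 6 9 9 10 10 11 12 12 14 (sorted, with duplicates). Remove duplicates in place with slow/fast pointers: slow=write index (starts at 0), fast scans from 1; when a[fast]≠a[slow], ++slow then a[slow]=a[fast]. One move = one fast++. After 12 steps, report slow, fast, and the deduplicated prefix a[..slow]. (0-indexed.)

slow=4, fast=13, prefix=[2, 3, 4, 6, 9]

slow=0 fast=1: a[fast]=2=a[slow] dup, fast++
slow=0 fast=2: a[fast]=2=a[slow] dup, fast++
slow=0 fast=3: a[fast]=3≠a[slow]=2 write a[1]=3, slow++,fast++
slow=1 fast=4: a[fast]=3=a[slow] dup, fast++
slow=1 fast=5: a[fast]=4≠a[slow]=3 write a[2]=4, slow++,fast++
slow=2 fast=6: a[fast]=4=a[slow] dup, fast++
slow=2 fast=7: a[fast]=4=a[slow] dup, fast++
slow=2 fast=8: a[fast]=6≠a[slow]=4 write a[3]=6, slow++,fast++
slow=3 fast=9: a[fast]=6=a[slow] dup, fast++
slow=3 fast=10: a[fast]=6=a[slow] dup, fast++
slow=3 fast=11: a[fast]=9≠a[slow]=6 write a[4]=9, slow++,fast++
slow=4 fast=12: a[fast]=9=a[slow] dup, fast++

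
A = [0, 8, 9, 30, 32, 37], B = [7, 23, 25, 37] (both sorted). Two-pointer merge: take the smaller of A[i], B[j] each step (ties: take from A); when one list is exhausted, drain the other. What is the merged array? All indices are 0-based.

i=0 j=0: A[i]=0<=B[j]=7 take 0, i++
i=1 j=0: A[i]=8>B[j]=7 take 7, j++
i=1 j=1: A[i]=8<=B[j]=23 take 8, i++
i=2 j=1: A[i]=9<=B[j]=23 take 9, i++
i=3 j=1: A[i]=30>B[j]=23 take 23, j++
i=3 j=2: A[i]=30>B[j]=25 take 25, j++
i=3 j=3: A[i]=30<=B[j]=37 take 30, i++
i=4 j=3: A[i]=32<=B[j]=37 take 32, i++
i=5 j=3: A[i]=37<=B[j]=37 take 37, i++
i=6 j=3: A done, take B[j]=37, j++

[0, 7, 8, 9, 23, 25, 30, 32, 37, 37]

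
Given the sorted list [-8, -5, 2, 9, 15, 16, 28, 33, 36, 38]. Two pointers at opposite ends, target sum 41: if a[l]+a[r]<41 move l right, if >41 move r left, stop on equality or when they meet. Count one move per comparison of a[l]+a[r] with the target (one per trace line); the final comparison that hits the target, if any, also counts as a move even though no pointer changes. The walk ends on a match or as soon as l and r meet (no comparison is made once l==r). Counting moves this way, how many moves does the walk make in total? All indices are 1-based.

l=1 r=10: -8+38=30 <41, l++
l=2 r=10: -5+38=33 <41, l++
l=3 r=10: 2+38=40 <41, l++
l=4 r=10: 9+38=47 >41, r--
l=4 r=9: 9+36=45 >41, r--
l=4 r=8: 9+33=42 >41, r--
l=4 r=7: 9+28=37 <41, l++
l=5 r=7: 15+28=43 >41, r--
l=5 r=6: 15+16=31 <41, l++

9 moves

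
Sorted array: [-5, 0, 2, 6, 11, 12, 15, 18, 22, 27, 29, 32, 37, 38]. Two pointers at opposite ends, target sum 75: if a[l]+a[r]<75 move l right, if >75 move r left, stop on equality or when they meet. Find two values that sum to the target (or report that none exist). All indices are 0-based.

(37, 38)

[0,13] -5+38=33 <75 → l++
[1,13] 0+38=38 <75 → l++
[2,13] 2+38=40 <75 → l++
[3,13] 6+38=44 <75 → l++
[4,13] 11+38=49 <75 → l++
[5,13] 12+38=50 <75 → l++
[6,13] 15+38=53 <75 → l++
[7,13] 18+38=56 <75 → l++
[8,13] 22+38=60 <75 → l++
[9,13] 27+38=65 <75 → l++
[10,13] 29+38=67 <75 → l++
[11,13] 32+38=70 <75 → l++
[12,13] 37+38=75 → found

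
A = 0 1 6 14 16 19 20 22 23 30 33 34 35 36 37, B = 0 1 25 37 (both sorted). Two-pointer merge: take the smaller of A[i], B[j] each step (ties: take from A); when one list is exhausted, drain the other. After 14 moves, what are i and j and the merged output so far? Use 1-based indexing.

i=1 j=1: A[i]=0<=B[j]=0 take 0, i++
i=2 j=1: A[i]=1>B[j]=0 take 0, j++
i=2 j=2: A[i]=1<=B[j]=1 take 1, i++
i=3 j=2: A[i]=6>B[j]=1 take 1, j++
i=3 j=3: A[i]=6<=B[j]=25 take 6, i++
i=4 j=3: A[i]=14<=B[j]=25 take 14, i++
i=5 j=3: A[i]=16<=B[j]=25 take 16, i++
i=6 j=3: A[i]=19<=B[j]=25 take 19, i++
i=7 j=3: A[i]=20<=B[j]=25 take 20, i++
i=8 j=3: A[i]=22<=B[j]=25 take 22, i++
i=9 j=3: A[i]=23<=B[j]=25 take 23, i++
i=10 j=3: A[i]=30>B[j]=25 take 25, j++
i=10 j=4: A[i]=30<=B[j]=37 take 30, i++
i=11 j=4: A[i]=33<=B[j]=37 take 33, i++

i=12, j=4, merged so far=[0, 0, 1, 1, 6, 14, 16, 19, 20, 22, 23, 25, 30, 33]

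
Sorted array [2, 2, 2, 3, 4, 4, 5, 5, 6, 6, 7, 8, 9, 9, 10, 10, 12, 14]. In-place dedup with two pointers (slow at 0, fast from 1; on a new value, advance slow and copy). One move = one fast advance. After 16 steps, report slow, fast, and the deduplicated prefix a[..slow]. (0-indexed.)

slow=0 fast=1: a[fast]=2=a[slow] dup, fast++
slow=0 fast=2: a[fast]=2=a[slow] dup, fast++
slow=0 fast=3: a[fast]=3≠a[slow]=2 write a[1]=3, slow++,fast++
slow=1 fast=4: a[fast]=4≠a[slow]=3 write a[2]=4, slow++,fast++
slow=2 fast=5: a[fast]=4=a[slow] dup, fast++
slow=2 fast=6: a[fast]=5≠a[slow]=4 write a[3]=5, slow++,fast++
slow=3 fast=7: a[fast]=5=a[slow] dup, fast++
slow=3 fast=8: a[fast]=6≠a[slow]=5 write a[4]=6, slow++,fast++
slow=4 fast=9: a[fast]=6=a[slow] dup, fast++
slow=4 fast=10: a[fast]=7≠a[slow]=6 write a[5]=7, slow++,fast++
slow=5 fast=11: a[fast]=8≠a[slow]=7 write a[6]=8, slow++,fast++
slow=6 fast=12: a[fast]=9≠a[slow]=8 write a[7]=9, slow++,fast++
slow=7 fast=13: a[fast]=9=a[slow] dup, fast++
slow=7 fast=14: a[fast]=10≠a[slow]=9 write a[8]=10, slow++,fast++
slow=8 fast=15: a[fast]=10=a[slow] dup, fast++
slow=8 fast=16: a[fast]=12≠a[slow]=10 write a[9]=12, slow++,fast++

slow=9, fast=17, prefix=[2, 3, 4, 5, 6, 7, 8, 9, 10, 12]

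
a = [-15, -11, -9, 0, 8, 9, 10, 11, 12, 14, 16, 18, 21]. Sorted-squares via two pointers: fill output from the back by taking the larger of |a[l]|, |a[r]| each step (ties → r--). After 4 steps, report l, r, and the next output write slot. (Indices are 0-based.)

[0,12] |-15|<=|21| out[12]=441 → r--
[0,11] |-15|<=|18| out[11]=324 → r--
[0,10] |-15|<=|16| out[10]=256 → r--
[0,9] |-15|>|14| out[9]=225 → l++

l=1, r=9, next write slot=8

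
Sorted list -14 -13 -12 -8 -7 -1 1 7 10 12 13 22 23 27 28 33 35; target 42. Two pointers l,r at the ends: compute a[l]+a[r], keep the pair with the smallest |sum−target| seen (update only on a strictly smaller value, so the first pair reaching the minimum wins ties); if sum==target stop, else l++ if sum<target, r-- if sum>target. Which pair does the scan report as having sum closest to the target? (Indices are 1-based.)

pair (7, 35) with sum 42 (|Δ|=0)

l=1 r=17: -14+35=21 d=21 *, l++
l=2 r=17: -13+35=22 d=20 *, l++
l=3 r=17: -12+35=23 d=19 *, l++
l=4 r=17: -8+35=27 d=15 *, l++
l=5 r=17: -7+35=28 d=14 *, l++
l=6 r=17: -1+35=34 d=8 *, l++
l=7 r=17: 1+35=36 d=6 *, l++
l=8 r=17: 7+35=42 d=0 *, stop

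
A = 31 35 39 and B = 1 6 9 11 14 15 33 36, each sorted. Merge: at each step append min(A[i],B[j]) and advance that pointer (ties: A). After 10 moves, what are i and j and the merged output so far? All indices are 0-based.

[i=0,j=0] A[i]=31>B[j]=1 take 1 → j++
[i=0,j=1] A[i]=31>B[j]=6 take 6 → j++
[i=0,j=2] A[i]=31>B[j]=9 take 9 → j++
[i=0,j=3] A[i]=31>B[j]=11 take 11 → j++
[i=0,j=4] A[i]=31>B[j]=14 take 14 → j++
[i=0,j=5] A[i]=31>B[j]=15 take 15 → j++
[i=0,j=6] A[i]=31<=B[j]=33 take 31 → i++
[i=1,j=6] A[i]=35>B[j]=33 take 33 → j++
[i=1,j=7] A[i]=35<=B[j]=36 take 35 → i++
[i=2,j=7] A[i]=39>B[j]=36 take 36 → j++

i=2, j=8, merged so far=[1, 6, 9, 11, 14, 15, 31, 33, 35, 36]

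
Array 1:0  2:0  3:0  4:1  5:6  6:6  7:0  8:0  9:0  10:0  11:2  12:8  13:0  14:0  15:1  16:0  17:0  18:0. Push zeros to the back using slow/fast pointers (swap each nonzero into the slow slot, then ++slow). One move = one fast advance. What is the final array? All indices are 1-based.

[1, 6, 6, 2, 8, 1, 0, 0, 0, 0, 0, 0, 0, 0, 0, 0, 0, 0]

slow=1 fast=1: a[fast]=0, fast++
slow=1 fast=2: a[fast]=0, fast++
slow=1 fast=3: a[fast]=0, fast++
slow=1 fast=4: a[fast]=1≠0 swap→a[1]=1, slow++,fast++
slow=2 fast=5: a[fast]=6≠0 swap→a[2]=6, slow++,fast++
slow=3 fast=6: a[fast]=6≠0 swap→a[3]=6, slow++,fast++
slow=4 fast=7: a[fast]=0, fast++
slow=4 fast=8: a[fast]=0, fast++
slow=4 fast=9: a[fast]=0, fast++
slow=4 fast=10: a[fast]=0, fast++
slow=4 fast=11: a[fast]=2≠0 swap→a[4]=2, slow++,fast++
slow=5 fast=12: a[fast]=8≠0 swap→a[5]=8, slow++,fast++
slow=6 fast=13: a[fast]=0, fast++
slow=6 fast=14: a[fast]=0, fast++
slow=6 fast=15: a[fast]=1≠0 swap→a[6]=1, slow++,fast++
slow=7 fast=16: a[fast]=0, fast++
slow=7 fast=17: a[fast]=0, fast++
slow=7 fast=18: a[fast]=0, fast++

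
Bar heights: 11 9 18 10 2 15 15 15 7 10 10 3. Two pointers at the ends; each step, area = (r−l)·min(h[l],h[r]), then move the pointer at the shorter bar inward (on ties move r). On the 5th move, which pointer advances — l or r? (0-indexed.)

[0,11] min(11,3)*11=33 best=33 * → r--
[0,10] min(11,10)*10=100 best=100 * → r--
[0,9] min(11,10)*9=90 best=100 → r--
[0,8] min(11,7)*8=56 best=100 → r--
[0,7] min(11,15)*7=77 best=100 → l++

l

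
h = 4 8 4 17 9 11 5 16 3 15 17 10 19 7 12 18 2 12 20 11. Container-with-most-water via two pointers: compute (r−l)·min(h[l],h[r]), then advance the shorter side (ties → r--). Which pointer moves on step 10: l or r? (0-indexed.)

l=0 r=19: min(4,11)*19=76 best=76 *, l++
l=1 r=19: min(8,11)*18=144 best=144 *, l++
l=2 r=19: min(4,11)*17=68 best=144, l++
l=3 r=19: min(17,11)*16=176 best=176 *, r--
l=3 r=18: min(17,20)*15=255 best=255 *, l++
l=4 r=18: min(9,20)*14=126 best=255, l++
l=5 r=18: min(11,20)*13=143 best=255, l++
l=6 r=18: min(5,20)*12=60 best=255, l++
l=7 r=18: min(16,20)*11=176 best=255, l++
l=8 r=18: min(3,20)*10=30 best=255, l++

l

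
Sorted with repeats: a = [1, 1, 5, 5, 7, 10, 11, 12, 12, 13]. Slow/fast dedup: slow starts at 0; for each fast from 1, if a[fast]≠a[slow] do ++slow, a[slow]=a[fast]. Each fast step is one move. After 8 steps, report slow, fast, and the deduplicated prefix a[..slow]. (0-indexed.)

slow=5, fast=9, prefix=[1, 5, 7, 10, 11, 12]

(s=0,f=1) a[fast]=1=a[slow] dup → fast++
(s=0,f=2) a[fast]=5≠a[slow]=1 write a[1]=5 → slow++,fast++
(s=1,f=3) a[fast]=5=a[slow] dup → fast++
(s=1,f=4) a[fast]=7≠a[slow]=5 write a[2]=7 → slow++,fast++
(s=2,f=5) a[fast]=10≠a[slow]=7 write a[3]=10 → slow++,fast++
(s=3,f=6) a[fast]=11≠a[slow]=10 write a[4]=11 → slow++,fast++
(s=4,f=7) a[fast]=12≠a[slow]=11 write a[5]=12 → slow++,fast++
(s=5,f=8) a[fast]=12=a[slow] dup → fast++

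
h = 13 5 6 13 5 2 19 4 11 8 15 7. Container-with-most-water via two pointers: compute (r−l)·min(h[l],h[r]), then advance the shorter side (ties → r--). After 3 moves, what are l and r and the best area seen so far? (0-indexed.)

l=2, r=10, best area=130

[0,11] min(13,7)*11=77 best=77 * → r--
[0,10] min(13,15)*10=130 best=130 * → l++
[1,10] min(5,15)*9=45 best=130 → l++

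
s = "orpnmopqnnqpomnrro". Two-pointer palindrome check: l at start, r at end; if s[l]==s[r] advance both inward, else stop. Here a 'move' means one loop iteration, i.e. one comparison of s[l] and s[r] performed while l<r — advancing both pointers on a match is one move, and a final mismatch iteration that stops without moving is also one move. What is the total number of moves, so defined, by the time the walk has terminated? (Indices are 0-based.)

[0,17] 'o'=='o' → l++,r--
[1,16] 'r'=='r' → l++,r--
[2,15] 'p'!='r' → stop

3 moves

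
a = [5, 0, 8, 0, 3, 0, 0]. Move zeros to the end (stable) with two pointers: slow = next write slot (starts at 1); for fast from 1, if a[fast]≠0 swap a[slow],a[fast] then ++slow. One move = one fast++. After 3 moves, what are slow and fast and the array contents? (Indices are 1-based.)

(s=1,f=1) a[fast]=5≠0 swap→a[1]=5 → slow++,fast++
(s=2,f=2) a[fast]=0 → fast++
(s=2,f=3) a[fast]=8≠0 swap→a[2]=8 → slow++,fast++

slow=3, fast=4, a=[5, 8, 0, 0, 3, 0, 0]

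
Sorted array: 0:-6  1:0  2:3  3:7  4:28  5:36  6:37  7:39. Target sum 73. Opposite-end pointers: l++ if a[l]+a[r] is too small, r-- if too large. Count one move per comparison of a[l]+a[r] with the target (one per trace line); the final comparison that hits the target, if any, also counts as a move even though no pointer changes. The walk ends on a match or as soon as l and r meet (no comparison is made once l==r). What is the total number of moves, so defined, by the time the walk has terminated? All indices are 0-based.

7 moves

l=0 r=7: -6+39=33 <73, l++
l=1 r=7: 0+39=39 <73, l++
l=2 r=7: 3+39=42 <73, l++
l=3 r=7: 7+39=46 <73, l++
l=4 r=7: 28+39=67 <73, l++
l=5 r=7: 36+39=75 >73, r--
l=5 r=6: 36+37=73, found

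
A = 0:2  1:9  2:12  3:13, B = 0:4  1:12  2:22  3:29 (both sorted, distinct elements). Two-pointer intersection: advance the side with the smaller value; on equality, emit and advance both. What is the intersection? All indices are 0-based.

intersection = [12]

[i=0,j=0] 2<4 → i++
[i=1,j=0] 9>4 → j++
[i=1,j=1] 9<12 → i++
[i=2,j=1] 12==12 emit → i++,j++
[i=3,j=2] 13<22 → i++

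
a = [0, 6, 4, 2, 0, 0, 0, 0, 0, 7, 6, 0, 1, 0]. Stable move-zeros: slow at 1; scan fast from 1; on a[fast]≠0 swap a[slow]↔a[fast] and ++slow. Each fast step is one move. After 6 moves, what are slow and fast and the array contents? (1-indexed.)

slow=4, fast=7, a=[6, 4, 2, 0, 0, 0, 0, 0, 0, 7, 6, 0, 1, 0]

(s=1,f=1) a[fast]=0 → fast++
(s=1,f=2) a[fast]=6≠0 swap→a[1]=6 → slow++,fast++
(s=2,f=3) a[fast]=4≠0 swap→a[2]=4 → slow++,fast++
(s=3,f=4) a[fast]=2≠0 swap→a[3]=2 → slow++,fast++
(s=4,f=5) a[fast]=0 → fast++
(s=4,f=6) a[fast]=0 → fast++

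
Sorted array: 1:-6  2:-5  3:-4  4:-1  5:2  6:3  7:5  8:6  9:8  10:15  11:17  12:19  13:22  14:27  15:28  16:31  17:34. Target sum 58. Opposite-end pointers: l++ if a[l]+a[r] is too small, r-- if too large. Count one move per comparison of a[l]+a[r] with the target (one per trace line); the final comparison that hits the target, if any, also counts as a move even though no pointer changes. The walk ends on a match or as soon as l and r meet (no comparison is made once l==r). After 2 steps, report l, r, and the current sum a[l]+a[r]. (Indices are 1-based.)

l=3, r=17, sum=30

[1,17] -6+34=28 <58 → l++
[2,17] -5+34=29 <58 → l++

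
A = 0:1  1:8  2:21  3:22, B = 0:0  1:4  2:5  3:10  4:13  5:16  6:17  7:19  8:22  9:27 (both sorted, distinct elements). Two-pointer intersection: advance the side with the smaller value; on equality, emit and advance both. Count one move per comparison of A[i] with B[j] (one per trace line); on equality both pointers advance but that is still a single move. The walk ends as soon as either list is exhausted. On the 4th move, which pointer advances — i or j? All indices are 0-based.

[i=0,j=0] 1>0 → j++
[i=0,j=1] 1<4 → i++
[i=1,j=1] 8>4 → j++
[i=1,j=2] 8>5 → j++

j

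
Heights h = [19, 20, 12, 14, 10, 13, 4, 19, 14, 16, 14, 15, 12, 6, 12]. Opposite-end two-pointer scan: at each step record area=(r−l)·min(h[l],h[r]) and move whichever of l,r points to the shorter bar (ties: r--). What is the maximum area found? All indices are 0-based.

[0,14] min(19,12)*14=168 best=168 * → r--
[0,13] min(19,6)*13=78 best=168 → r--
[0,12] min(19,12)*12=144 best=168 → r--
[0,11] min(19,15)*11=165 best=168 → r--
[0,10] min(19,14)*10=140 best=168 → r--
[0,9] min(19,16)*9=144 best=168 → r--
[0,8] min(19,14)*8=112 best=168 → r--
[0,7] min(19,19)*7=133 best=168 → r--
[0,6] min(19,4)*6=24 best=168 → r--
[0,5] min(19,13)*5=65 best=168 → r--
[0,4] min(19,10)*4=40 best=168 → r--
[0,3] min(19,14)*3=42 best=168 → r--
[0,2] min(19,12)*2=24 best=168 → r--
[0,1] min(19,20)*1=19 best=168 → l++

max area = 168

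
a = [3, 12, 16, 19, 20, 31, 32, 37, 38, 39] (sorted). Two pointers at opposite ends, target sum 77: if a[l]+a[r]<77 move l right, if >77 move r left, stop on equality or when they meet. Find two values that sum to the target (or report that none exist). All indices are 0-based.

[0,9] 3+39=42 <77 → l++
[1,9] 12+39=51 <77 → l++
[2,9] 16+39=55 <77 → l++
[3,9] 19+39=58 <77 → l++
[4,9] 20+39=59 <77 → l++
[5,9] 31+39=70 <77 → l++
[6,9] 32+39=71 <77 → l++
[7,9] 37+39=76 <77 → l++
[8,9] 38+39=77 → found

(38, 39)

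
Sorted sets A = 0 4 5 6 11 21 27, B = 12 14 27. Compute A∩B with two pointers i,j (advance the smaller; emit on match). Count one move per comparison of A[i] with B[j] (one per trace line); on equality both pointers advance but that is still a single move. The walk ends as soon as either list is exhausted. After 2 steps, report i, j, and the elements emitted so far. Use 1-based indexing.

i=1 j=1: 0<12, i++
i=2 j=1: 4<12, i++

i=3, j=1, emitted=[]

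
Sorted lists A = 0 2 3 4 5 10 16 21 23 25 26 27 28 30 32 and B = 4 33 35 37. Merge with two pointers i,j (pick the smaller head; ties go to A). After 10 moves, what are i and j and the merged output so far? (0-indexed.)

i=9, j=1, merged so far=[0, 2, 3, 4, 4, 5, 10, 16, 21, 23]

i=0 j=0: A[i]=0<=B[j]=4 take 0, i++
i=1 j=0: A[i]=2<=B[j]=4 take 2, i++
i=2 j=0: A[i]=3<=B[j]=4 take 3, i++
i=3 j=0: A[i]=4<=B[j]=4 take 4, i++
i=4 j=0: A[i]=5>B[j]=4 take 4, j++
i=4 j=1: A[i]=5<=B[j]=33 take 5, i++
i=5 j=1: A[i]=10<=B[j]=33 take 10, i++
i=6 j=1: A[i]=16<=B[j]=33 take 16, i++
i=7 j=1: A[i]=21<=B[j]=33 take 21, i++
i=8 j=1: A[i]=23<=B[j]=33 take 23, i++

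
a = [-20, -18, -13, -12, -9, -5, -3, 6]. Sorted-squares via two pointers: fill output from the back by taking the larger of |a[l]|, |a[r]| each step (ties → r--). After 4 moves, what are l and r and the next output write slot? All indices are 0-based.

l=0 r=7: |-20|>|6| out[7]=400, l++
l=1 r=7: |-18|>|6| out[6]=324, l++
l=2 r=7: |-13|>|6| out[5]=169, l++
l=3 r=7: |-12|>|6| out[4]=144, l++

l=4, r=7, next write slot=3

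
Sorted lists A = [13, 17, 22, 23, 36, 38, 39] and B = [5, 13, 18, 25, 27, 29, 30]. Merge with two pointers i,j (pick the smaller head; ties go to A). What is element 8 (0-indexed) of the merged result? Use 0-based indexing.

merged[8] = 27

i=0 j=0: A[i]=13>B[j]=5 take 5, j++
i=0 j=1: A[i]=13<=B[j]=13 take 13, i++
i=1 j=1: A[i]=17>B[j]=13 take 13, j++
i=1 j=2: A[i]=17<=B[j]=18 take 17, i++
i=2 j=2: A[i]=22>B[j]=18 take 18, j++
i=2 j=3: A[i]=22<=B[j]=25 take 22, i++
i=3 j=3: A[i]=23<=B[j]=25 take 23, i++
i=4 j=3: A[i]=36>B[j]=25 take 25, j++
i=4 j=4: A[i]=36>B[j]=27 take 27, j++
i=4 j=5: A[i]=36>B[j]=29 take 29, j++
i=4 j=6: A[i]=36>B[j]=30 take 30, j++
i=4 j=7: B done, take A[i]=36, i++
i=5 j=7: B done, take A[i]=38, i++
i=6 j=7: B done, take A[i]=39, i++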